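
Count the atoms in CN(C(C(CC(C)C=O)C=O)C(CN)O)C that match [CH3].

Check the 16 heavy atoms by environment: 3× C (H3) → match; 6× C (H1) → no; 2× C (H2) → no; 2× O (H0) → no; 1× N (H0) → no; 1× N (H2) → no; 1× O (H1) → no.
That gives 3 matching atoms.

3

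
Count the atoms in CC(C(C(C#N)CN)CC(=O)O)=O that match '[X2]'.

2

The query [X2] means: any atom with exactly two total connections (bonds + H).
Check the 13 heavy atoms by environment: 5× C (X4) → no; 2× C (X3) → no; 2× O (X1) → no; 1× N (X3) → no; 1× C (X2) → match; 1× N (X1) → no; 1× O (X2) → match.
Summing the matching environments: 1 + 1 = 2 matching atoms.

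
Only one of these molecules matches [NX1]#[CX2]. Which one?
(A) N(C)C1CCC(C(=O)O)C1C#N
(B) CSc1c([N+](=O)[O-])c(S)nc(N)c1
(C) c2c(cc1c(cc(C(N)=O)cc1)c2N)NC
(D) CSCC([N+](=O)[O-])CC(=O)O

A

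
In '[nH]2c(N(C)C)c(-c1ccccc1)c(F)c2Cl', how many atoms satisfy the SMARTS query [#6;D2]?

5

The query [#6;D2] means: any carbon bonded to exactly two heavy atoms.
Check the 16 heavy atoms by environment: 1× n (aromatic, D2) → no; 5× c (aromatic, D3) → no; 5× c (aromatic, D2) → match; 1× Cl (D1) → no; 1× F (D1) → no; 1× N (D3) → no; 2× C (D1) → no.
That gives 5 matching atoms.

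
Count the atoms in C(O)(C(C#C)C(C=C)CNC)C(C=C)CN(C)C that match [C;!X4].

The query [C;!X4] means: aliphatic carbon that does not have four total connections.
Check the 18 heavy atoms by environment: 9× C (X4) → no; 2× N (X3) → no; 2× C (X2) → match; 4× C (X3) → match; 1× O (X2) → no.
Summing the matching environments: 2 + 4 = 6 matching atoms.

6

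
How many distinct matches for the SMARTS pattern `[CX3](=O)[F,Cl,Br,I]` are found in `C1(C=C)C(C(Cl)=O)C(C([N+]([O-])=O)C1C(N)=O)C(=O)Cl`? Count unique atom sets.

2

[CX3](=O)[F,Cl,Br,I] is the SMARTS for an acyl halide: a carbonyl carbon bonded to a halogen.
The molecule carries 2 separate instances of an acyl chloride (-C(=O)Cl) meeting every constraint; each maps to a distinct set of atoms, giving 2 matches.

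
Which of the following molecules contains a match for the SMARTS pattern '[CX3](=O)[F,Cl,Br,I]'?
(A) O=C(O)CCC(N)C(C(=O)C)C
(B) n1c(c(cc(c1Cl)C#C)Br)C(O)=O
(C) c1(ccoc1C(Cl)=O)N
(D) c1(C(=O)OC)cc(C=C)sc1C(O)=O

C

[CX3](=O)[F,Cl,Br,I] describes a carbonyl carbon bonded to a halogen (an acyl halide).
(A) has a carboxylic acid group (-C(=O)OH) but the carbonyl is bonded to -OH, not to a halogen.
(B) has a carboxylic acid group (-C(=O)OH) but the carbonyl is bonded to -OH, not to a halogen.
(C) contains an acyl chloride (-C(=O)Cl), which satisfies every atom and bond constraint.
(D) has a methyl-ester group (-C(=O)OCH3) but the carbonyl is bonded to -O-C, not to a halogen.
So the answer is (C).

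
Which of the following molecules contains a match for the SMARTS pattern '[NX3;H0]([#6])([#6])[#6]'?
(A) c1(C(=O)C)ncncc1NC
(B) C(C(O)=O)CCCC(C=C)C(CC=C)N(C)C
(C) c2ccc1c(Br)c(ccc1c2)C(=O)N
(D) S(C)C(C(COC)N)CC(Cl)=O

B

[NX3;H0]([#6])([#6])[#6] describes a trivalent nitrogen with no H, bonded to three carbons (a tertiary amine).
(A) has an N-methylamino group (-NHCH3) but the nitrogen still has one H (H1), not H0.
(B) contains a dimethylamino group (-N(CH3)2), which satisfies every atom and bond constraint.
(C) has a primary amide (-C(=O)NH2) but the amide nitrogen has H2 and only one carbon neighbour.
(D) has a primary amino group (-NH2) but the nitrogen has H2, not H0 with three carbons.
So the answer is (B).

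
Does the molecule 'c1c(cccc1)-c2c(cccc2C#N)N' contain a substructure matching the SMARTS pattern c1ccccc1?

Yes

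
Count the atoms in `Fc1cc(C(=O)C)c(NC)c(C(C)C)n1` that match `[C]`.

The query [C] means: uppercase C matches aliphatic (non-aromatic) carbon only.
Check the 15 heavy atoms by environment: 1× n (aromatic) → no; 5× c (aromatic) → no; 1× F → no; 6× C → match; 1× O → no; 1× N → no.
That gives 6 matching atoms.

6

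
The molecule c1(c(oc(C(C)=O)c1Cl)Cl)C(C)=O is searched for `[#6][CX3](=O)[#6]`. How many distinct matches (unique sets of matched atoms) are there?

2

[#6][CX3](=O)[#6] is the SMARTS for a ketone: a carbonyl carbon (no H) flanked by two carbons.
The molecule carries 2 separate instances of an acetyl/ketone group (-C(=O)CH3) meeting every constraint; each maps to a distinct set of atoms, giving 2 matches.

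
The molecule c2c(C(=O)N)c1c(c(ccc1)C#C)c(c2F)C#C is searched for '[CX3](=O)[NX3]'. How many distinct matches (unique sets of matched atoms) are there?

1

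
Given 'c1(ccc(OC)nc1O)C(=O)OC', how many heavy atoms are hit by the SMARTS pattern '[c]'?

The query [c] means: lowercase c matches aromatic carbon only.
Check the 13 heavy atoms by environment: 1× n (aromatic) → no; 5× c (aromatic) → match; 3× C → no; 4× O → no.
That gives 5 matching atoms.

5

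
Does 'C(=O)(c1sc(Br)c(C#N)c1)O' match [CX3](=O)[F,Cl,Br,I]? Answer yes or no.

The pattern [CX3](=O)[F,Cl,Br,I] describes a carbonyl carbon bonded to a halogen — an acyl halide.
The closest candidate here is a carboxylic acid group (-C(=O)OH), but the carbonyl is bonded to -OH, not to a halogen. No other fragment satisfies the full query, so there is no match.

No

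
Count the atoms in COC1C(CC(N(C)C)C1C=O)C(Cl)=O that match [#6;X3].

The query [#6;X3] means: any carbon (aromatic or not) with three total connections.
Check the 15 heavy atoms by environment: 8× C (X4) → no; 2× C (X3) → match; 2× O (X1) → no; 1× Cl (X1) → no; 1× O (X2) → no; 1× N (X3) → no.
That gives 2 matching atoms.

2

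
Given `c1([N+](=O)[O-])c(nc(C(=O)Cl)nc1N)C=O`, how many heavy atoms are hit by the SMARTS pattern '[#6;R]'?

4

The query [#6;R] means: carbon that is part of a ring.
Check the 15 heavy atoms by environment: 2× n (aromatic, in 6-ring) → no; 4× c (aromatic, in 6-ring) → match; 2× C (acyclic) → no; 3× O (acyclic) → no; 1× Cl (acyclic) → no; 1× N (charge +1, acyclic) → no; 1× O (charge -1, acyclic) → no; 1× N (acyclic) → no.
That gives 4 matching atoms.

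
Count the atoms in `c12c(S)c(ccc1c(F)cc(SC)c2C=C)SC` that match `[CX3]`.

2

The query [CX3] means: C with X3: aliphatic carbon with exactly 3 total connections.
Check the 18 heavy atoms by environment: 10× c (aromatic, X3) → no; 2× C (X3) → match; 3× S (X2) → no; 2× C (X4) → no; 1× F (X1) → no.
That gives 2 matching atoms.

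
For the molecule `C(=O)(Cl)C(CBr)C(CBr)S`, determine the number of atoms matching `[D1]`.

The query [D1] means: atom with exactly one heavy-atom neighbour (degree 1).
Check the 10 heavy atoms by environment: 2× C (D2) → no; 3× C (D3) → no; 2× Br (D1) → match; 1× O (D1) → match; 1× Cl (D1) → match; 1× S (D1) → match.
Summing the matching environments: 2 + 1 + 1 + 1 = 5 matching atoms.

5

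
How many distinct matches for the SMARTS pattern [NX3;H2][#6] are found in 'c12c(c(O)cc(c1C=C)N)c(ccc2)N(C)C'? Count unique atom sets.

[NX3;H2][#6] is the SMARTS for a primary amine: a trivalent nitrogen with two H attached to carbon.
Exactly one fragment in the molecule meets all constraints, giving 1 match.

1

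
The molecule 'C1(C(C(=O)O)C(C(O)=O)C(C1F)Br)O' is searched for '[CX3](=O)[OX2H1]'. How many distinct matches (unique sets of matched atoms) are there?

2

[CX3](=O)[OX2H1] is the SMARTS for a carboxylic acid: an sp2 carbon double-bonded to O and single-bonded to an -OH oxygen.
The molecule carries 2 separate instances of a carboxylic acid group (-C(=O)OH) meeting every constraint; each maps to a distinct set of atoms, giving 2 matches.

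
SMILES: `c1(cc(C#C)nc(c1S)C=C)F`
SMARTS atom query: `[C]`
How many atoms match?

4

The query [C] means: uppercase C matches aliphatic (non-aromatic) carbon only.
Check the 12 heavy atoms by environment: 1× n (aromatic) → no; 5× c (aromatic) → no; 1× F → no; 4× C → match; 1× S → no.
That gives 4 matching atoms.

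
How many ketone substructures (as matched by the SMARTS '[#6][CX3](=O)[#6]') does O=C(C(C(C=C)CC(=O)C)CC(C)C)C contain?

[#6][CX3](=O)[#6] is the SMARTS for a ketone: a carbonyl carbon (no H) flanked by two carbons.
The molecule carries 2 separate instances of an acetyl/ketone group (-C(=O)CH3) meeting every constraint; each maps to a distinct set of atoms, giving 2 matches.

2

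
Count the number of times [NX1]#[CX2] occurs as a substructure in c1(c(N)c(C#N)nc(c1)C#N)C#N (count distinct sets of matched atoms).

3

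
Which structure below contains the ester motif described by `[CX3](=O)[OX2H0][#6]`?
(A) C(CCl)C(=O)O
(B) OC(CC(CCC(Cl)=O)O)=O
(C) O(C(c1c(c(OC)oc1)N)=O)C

C

[CX3](=O)[OX2H0][#6] describes a carbonyl carbon bonded to an oxygen that is itself bonded to carbon (no H on that O) (an ester).
(A) has a carboxylic acid group (-C(=O)OH) but the singly-bonded O carries H (OX2H1, not H0).
(B) has a carboxylic acid group (-C(=O)OH) but the singly-bonded O carries H (OX2H1, not H0).
(C) contains a methyl-ester group (-C(=O)OCH3), which satisfies every atom and bond constraint.
So the answer is (C).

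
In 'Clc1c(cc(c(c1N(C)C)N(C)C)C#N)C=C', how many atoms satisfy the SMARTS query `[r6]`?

The query [r6] means: r6 matches atoms in a six-membered ring.
Check the 17 heavy atoms by environment: 6× c (aromatic, in 6-ring) → match; 3× N (acyclic) → no; 7× C (acyclic) → no; 1× Cl (acyclic) → no.
That gives 6 matching atoms.

6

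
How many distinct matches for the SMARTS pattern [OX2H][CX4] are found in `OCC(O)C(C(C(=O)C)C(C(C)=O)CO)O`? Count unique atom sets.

4

[OX2H][CX4] is the SMARTS for an aliphatic alcohol: a hydroxyl oxygen bound to an sp3 (X4) carbon.
The molecule carries 4 separate instances of a hydroxyl group (-OH) meeting every constraint; each maps to a distinct set of atoms, giving 4 matches.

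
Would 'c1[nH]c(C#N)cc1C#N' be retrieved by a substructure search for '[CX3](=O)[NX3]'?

No

The pattern [CX3](=O)[NX3] describes a carbonyl carbon bonded to a trivalent nitrogen — an amide.
The closest candidate here is a nitrile (-C#N), but the nitrile N is NX1 (triple-bonded), not NX3. No other fragment satisfies the full query, so there is no match.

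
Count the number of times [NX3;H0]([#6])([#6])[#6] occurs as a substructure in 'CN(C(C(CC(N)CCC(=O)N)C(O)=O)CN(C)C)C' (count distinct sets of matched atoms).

2

[NX3;H0]([#6])([#6])[#6] is the SMARTS for a tertiary amine: a trivalent nitrogen with no H, bonded to three carbons.
The molecule carries 2 separate instances of a dimethylamino group (-N(CH3)2) meeting every constraint; each maps to a distinct set of atoms, giving 2 matches.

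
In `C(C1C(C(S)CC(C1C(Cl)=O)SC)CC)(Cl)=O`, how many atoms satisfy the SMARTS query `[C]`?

11

The query [C] means: uppercase C matches aliphatic (non-aromatic) carbon only.
Check the 17 heavy atoms by environment: 11× C → match; 2× S → no; 2× O → no; 2× Cl → no.
That gives 11 matching atoms.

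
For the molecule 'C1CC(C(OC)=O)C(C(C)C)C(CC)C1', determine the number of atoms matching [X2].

The query [X2] means: any atom with exactly two total connections (bonds + H).
Check the 15 heavy atoms by environment: 12× C (X4) → no; 1× C (X3) → no; 1× O (X1) → no; 1× O (X2) → match.
That gives 1 matching atom.

1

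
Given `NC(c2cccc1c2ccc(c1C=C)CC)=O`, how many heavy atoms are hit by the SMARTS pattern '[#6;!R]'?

Check the 17 heavy atoms by environment: 10× c (aromatic, in 6-ring) → no; 5× C (acyclic) → match; 1× O (acyclic) → no; 1× N (acyclic) → no.
That gives 5 matching atoms.

5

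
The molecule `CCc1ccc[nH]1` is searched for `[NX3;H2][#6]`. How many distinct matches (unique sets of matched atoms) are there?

[NX3;H2][#6] is the SMARTS for a primary amine: a trivalent nitrogen with two H attached to carbon.
No fragment in the molecule satisfies every constraint, giving 0 matches.

0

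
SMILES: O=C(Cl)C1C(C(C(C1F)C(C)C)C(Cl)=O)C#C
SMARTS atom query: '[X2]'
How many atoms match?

The query [X2] means: any atom with exactly two total connections (bonds + H).
Check the 17 heavy atoms by environment: 8× C (X4) → no; 2× C (X2) → match; 2× C (X3) → no; 2× O (X1) → no; 2× Cl (X1) → no; 1× F (X1) → no.
That gives 2 matching atoms.

2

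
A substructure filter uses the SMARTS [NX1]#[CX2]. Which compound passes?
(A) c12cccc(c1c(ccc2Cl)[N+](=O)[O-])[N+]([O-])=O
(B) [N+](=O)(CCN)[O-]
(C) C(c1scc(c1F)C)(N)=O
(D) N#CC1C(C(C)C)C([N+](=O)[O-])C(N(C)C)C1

[NX1]#[CX2] describes a nitrogen triple-bonded to a two-connected carbon (a nitrile).
(A) has a nitro group (-[N+](=O)[O-]) but there is no C#N triple bond.
(B) has a nitro group (-[N+](=O)[O-]) but there is no C#N triple bond.
(C) has a primary amide (-C(=O)NH2) but the nitrogen is NX3, not NX1.
(D) contains a nitrile (-C#N), which satisfies every atom and bond constraint.
So the answer is (D).

D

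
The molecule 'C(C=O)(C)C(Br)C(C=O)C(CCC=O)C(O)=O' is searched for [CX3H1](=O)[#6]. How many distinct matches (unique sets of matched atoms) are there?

[CX3H1](=O)[#6] is the SMARTS for an aldehyde: an sp2 carbon with one H, double-bonded to O and single-bonded to carbon.
The molecule carries 3 separate instances of an aldehyde (-CHO) meeting every constraint; each maps to a distinct set of atoms, giving 3 matches.

3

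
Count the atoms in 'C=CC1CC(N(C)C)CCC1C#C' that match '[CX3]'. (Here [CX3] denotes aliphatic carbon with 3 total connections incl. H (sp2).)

2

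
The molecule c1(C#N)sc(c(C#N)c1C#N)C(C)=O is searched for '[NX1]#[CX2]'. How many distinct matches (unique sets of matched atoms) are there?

3

[NX1]#[CX2] is the SMARTS for a nitrile: a nitrogen triple-bonded to a two-connected carbon.
The molecule carries 3 separate instances of a nitrile (-C#N) meeting every constraint; each maps to a distinct set of atoms, giving 3 matches.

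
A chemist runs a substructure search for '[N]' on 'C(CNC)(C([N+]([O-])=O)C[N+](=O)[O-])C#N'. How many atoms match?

4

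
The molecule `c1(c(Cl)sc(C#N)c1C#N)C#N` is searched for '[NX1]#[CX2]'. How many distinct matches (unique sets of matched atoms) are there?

[NX1]#[CX2] is the SMARTS for a nitrile: a nitrogen triple-bonded to a two-connected carbon.
The molecule carries 3 separate instances of a nitrile (-C#N) meeting every constraint; each maps to a distinct set of atoms, giving 3 matches.

3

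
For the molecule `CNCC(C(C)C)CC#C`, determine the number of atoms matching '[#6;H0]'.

1

The query [#6;H0] means: any carbon with no attached hydrogen.
Check the 10 heavy atoms by environment: 2× C (H2) → no; 3× C (H1) → no; 1× C (H0) → match; 3× C (H3) → no; 1× N (H1) → no.
That gives 1 matching atom.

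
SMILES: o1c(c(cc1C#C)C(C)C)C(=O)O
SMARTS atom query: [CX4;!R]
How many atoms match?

3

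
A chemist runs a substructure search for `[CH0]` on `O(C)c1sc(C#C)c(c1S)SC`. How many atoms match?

The query [CH0] means: aliphatic carbon with no attached hydrogen.
Check the 12 heavy atoms by environment: 1× s (aromatic, H0) → no; 4× c (aromatic, H0) → no; 1× S (H0) → no; 2× C (H3) → no; 1× C (H0) → match; 1× C (H1) → no; 1× S (H1) → no; 1× O (H0) → no.
That gives 1 matching atom.

1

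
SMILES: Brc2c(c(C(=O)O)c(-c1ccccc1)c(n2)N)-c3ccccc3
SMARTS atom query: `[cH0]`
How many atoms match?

The query [cH0] means: aromatic carbon with no attached hydrogen (substituted or ring-fusion).
Check the 23 heavy atoms by environment: 1× n (aromatic, H0) → no; 7× c (aromatic, H0) → match; 10× c (aromatic, H1) → no; 1× C (H0) → no; 1× O (H0) → no; 1× O (H1) → no; 1× N (H2) → no; 1× Br (H0) → no.
That gives 7 matching atoms.

7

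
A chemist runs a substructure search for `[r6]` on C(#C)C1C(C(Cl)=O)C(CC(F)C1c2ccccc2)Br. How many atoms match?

12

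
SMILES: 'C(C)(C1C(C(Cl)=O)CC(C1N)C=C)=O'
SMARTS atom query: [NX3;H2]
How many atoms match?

1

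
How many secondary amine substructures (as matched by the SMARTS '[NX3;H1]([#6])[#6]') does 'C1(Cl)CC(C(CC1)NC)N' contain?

1

[NX3;H1]([#6])[#6] is the SMARTS for a secondary amine: a trivalent nitrogen with one H, bonded to two carbons.
Exactly one fragment in the molecule meets all constraints, giving 1 match.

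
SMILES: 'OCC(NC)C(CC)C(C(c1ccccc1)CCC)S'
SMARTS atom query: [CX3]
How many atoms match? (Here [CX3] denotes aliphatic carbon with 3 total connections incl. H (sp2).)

0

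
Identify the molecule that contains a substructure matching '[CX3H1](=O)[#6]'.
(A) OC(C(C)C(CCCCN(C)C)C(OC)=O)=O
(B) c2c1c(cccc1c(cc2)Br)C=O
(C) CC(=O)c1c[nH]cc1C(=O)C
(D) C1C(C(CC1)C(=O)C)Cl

[CX3H1](=O)[#6] describes an sp2 carbon with one H, double-bonded to O and single-bonded to carbon (an aldehyde).
(A) has a methyl-ester group (-C(=O)OCH3) but the carbonyl carbon has H0, not H1.
(B) contains an aldehyde (-CHO), which satisfies every atom and bond constraint.
(C) has an acetyl/ketone group (-C(=O)CH3) but the carbonyl carbon has H0 (two carbon neighbours), not H1.
(D) has an acetyl/ketone group (-C(=O)CH3) but the carbonyl carbon has H0 (two carbon neighbours), not H1.
So the answer is (B).

B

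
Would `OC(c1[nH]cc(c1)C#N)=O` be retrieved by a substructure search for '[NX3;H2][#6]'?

No

The pattern [NX3;H2][#6] describes a trivalent nitrogen with two H attached to carbon — a primary amine.
The closest candidate here is a nitrile (-C#N), but the nitrogen is NX1 (triple-bonded), not NX3 with two H. No other fragment satisfies the full query, so there is no match.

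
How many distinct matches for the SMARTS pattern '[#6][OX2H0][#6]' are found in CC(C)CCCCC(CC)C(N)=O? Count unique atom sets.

0

[#6][OX2H0][#6] is the SMARTS for an ether: an aliphatic oxygen bridging two carbons with no H on the oxygen.
No fragment in the molecule satisfies every constraint, giving 0 matches.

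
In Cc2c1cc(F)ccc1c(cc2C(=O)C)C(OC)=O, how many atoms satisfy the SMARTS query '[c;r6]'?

10

Check the 19 heavy atoms by environment: 10× c (aromatic, in 6-ring) → match; 5× C (acyclic) → no; 3× O (acyclic) → no; 1× F (acyclic) → no.
That gives 10 matching atoms.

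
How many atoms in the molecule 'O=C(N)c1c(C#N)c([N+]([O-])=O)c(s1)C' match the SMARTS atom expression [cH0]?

4

The query [cH0] means: aromatic carbon with no attached hydrogen (substituted or ring-fusion).
Check the 14 heavy atoms by environment: 1× s (aromatic, H0) → no; 4× c (aromatic, H0) → match; 2× C (H0) → no; 2× O (H0) → no; 1× N (H2) → no; 1× C (H3) → no; 1× N (charge +1, H0) → no; 1× O (charge -1, H0) → no; 1× N (H0) → no.
That gives 4 matching atoms.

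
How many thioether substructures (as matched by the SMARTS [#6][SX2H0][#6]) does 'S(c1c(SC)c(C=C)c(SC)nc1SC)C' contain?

[#6][SX2H0][#6] is the SMARTS for a thioether: an aliphatic sulfur bridging two carbons with no H on the sulfur.
The molecule carries 4 separate instances of a methylthio ether (-SCH3) meeting every constraint; each maps to a distinct set of atoms, giving 4 matches.

4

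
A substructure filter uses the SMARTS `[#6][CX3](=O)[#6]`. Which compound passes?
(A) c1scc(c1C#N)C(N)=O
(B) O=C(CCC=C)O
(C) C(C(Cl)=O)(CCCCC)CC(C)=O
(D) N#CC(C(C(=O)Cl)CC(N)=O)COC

[#6][CX3](=O)[#6] describes a carbonyl carbon (no H) flanked by two carbons (a ketone).
(A) has a primary amide (-C(=O)NH2) but one neighbour of the carbonyl carbon is N, not C.
(B) has a carboxylic acid group (-C(=O)OH) but one neighbour of the carbonyl carbon is O, not C.
(C) contains an acetyl/ketone group (-C(=O)CH3), which satisfies every atom and bond constraint.
(D) has a primary amide (-C(=O)NH2) but one neighbour of the carbonyl carbon is N, not C.
So the answer is (C).

C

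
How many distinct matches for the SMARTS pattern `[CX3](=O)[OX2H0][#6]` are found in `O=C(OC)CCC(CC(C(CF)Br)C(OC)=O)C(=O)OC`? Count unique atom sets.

[CX3](=O)[OX2H0][#6] is the SMARTS for an ester: a carbonyl carbon bonded to an oxygen that is itself bonded to carbon (no H on that O).
The molecule carries 3 separate instances of a methyl-ester group (-C(=O)OCH3) meeting every constraint; each maps to a distinct set of atoms, giving 3 matches.

3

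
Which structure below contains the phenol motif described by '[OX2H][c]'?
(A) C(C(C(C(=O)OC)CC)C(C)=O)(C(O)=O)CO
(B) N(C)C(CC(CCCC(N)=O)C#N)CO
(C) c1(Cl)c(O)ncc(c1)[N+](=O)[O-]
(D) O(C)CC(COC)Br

C

[OX2H][c] describes a hydroxyl oxygen attached to an aromatic carbon (a phenol).
(A) has a hydroxyl group (-OH) but the -OH is on an aliphatic carbon, not an aromatic c.
(B) has a hydroxyl group (-OH) but the -OH is on an aliphatic carbon, not an aromatic c.
(C) contains a hydroxyl group (-OH), which satisfies every atom and bond constraint.
(D) has a methoxy ether (-OCH3) but the oxygen has H0, not H1.
So the answer is (C).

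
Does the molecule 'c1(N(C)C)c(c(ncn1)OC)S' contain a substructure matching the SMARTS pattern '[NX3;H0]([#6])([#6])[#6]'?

Yes

The pattern [NX3;H0]([#6])([#6])[#6] describes a trivalent nitrogen with no H, bonded to three carbons — a tertiary amine.
The molecule carries a dimethylamino group (-N(CH3)2), whose atoms satisfy every constraint of the query, so the pattern matches.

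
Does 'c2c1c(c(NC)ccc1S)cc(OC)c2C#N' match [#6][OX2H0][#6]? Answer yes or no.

Yes

The pattern [#6][OX2H0][#6] describes an aliphatic oxygen bridging two carbons with no H on the oxygen — an ether.
The molecule carries a methoxy ether (-OCH3), whose atoms satisfy every constraint of the query, so the pattern matches.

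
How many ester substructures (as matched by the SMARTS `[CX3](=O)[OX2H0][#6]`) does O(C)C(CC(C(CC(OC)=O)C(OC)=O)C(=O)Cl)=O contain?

[CX3](=O)[OX2H0][#6] is the SMARTS for an ester: a carbonyl carbon bonded to an oxygen that is itself bonded to carbon (no H on that O).
The molecule carries 3 separate instances of a methyl-ester group (-C(=O)OCH3) meeting every constraint; each maps to a distinct set of atoms, giving 3 matches.

3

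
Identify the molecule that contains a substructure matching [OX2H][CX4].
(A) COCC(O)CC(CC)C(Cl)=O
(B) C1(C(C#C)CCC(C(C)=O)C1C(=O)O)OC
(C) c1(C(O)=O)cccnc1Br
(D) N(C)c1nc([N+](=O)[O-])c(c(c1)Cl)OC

A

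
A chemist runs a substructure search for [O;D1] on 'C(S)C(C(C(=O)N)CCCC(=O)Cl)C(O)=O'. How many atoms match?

4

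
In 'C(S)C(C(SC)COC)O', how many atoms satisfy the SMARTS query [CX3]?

0

Check the 10 heavy atoms by environment: 6× C (X4) → no; 2× O (X2) → no; 2× S (X2) → no.
No environment satisfies the query, so 0 matching atoms.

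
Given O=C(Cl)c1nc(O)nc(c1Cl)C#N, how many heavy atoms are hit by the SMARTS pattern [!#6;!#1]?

7

Check the 13 heavy atoms by environment: 2× n (aromatic) → match; 4× c (aromatic) → no; 2× C → no; 2× O → match; 2× Cl → match; 1× N → match.
Summing the matching environments: 2 + 2 + 2 + 1 = 7 matching atoms.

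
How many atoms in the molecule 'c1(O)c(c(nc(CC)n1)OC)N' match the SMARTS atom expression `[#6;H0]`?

4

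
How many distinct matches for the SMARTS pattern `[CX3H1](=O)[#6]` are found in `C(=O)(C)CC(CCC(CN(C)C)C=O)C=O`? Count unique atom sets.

[CX3H1](=O)[#6] is the SMARTS for an aldehyde: an sp2 carbon with one H, double-bonded to O and single-bonded to carbon.
The molecule carries 2 separate instances of an aldehyde (-CHO) meeting every constraint; each maps to a distinct set of atoms, giving 2 matches.

2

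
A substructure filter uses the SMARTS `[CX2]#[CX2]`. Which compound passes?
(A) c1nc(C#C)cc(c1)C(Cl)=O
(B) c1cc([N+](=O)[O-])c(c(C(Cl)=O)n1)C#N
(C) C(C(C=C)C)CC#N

A

[CX2]#[CX2] describes a carbon-carbon triple bond (an alkyne).
(A) contains an ethynyl group (-C#CH), which satisfies every atom and bond constraint.
(B) has a nitrile (-C#N) but the triple bond is C#N, not C#C.
(C) has a vinyl group (-CH=CH2) but the C=C is a double bond; both carbons are CX3, not CX2.
So the answer is (A).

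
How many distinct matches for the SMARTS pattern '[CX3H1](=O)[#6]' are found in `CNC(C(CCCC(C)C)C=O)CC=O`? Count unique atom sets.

2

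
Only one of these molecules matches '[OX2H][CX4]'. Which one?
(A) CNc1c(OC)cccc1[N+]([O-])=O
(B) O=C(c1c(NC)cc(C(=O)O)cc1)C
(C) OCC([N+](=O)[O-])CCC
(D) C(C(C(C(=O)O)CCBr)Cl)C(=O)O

C

[OX2H][CX4] describes a hydroxyl oxygen bound to an sp3 (X4) carbon (an aliphatic alcohol).
(A) has a methoxy ether (-OCH3) but the oxygen has H0 (ether), not H1.
(B) has a carboxylic acid group (-C(=O)OH) but the -OH is on a CX3 carbonyl carbon, not a CX4 carbon.
(C) contains a hydroxyl group (-OH), which satisfies every atom and bond constraint.
(D) has a carboxylic acid group (-C(=O)OH) but the -OH is on a CX3 carbonyl carbon, not a CX4 carbon.
So the answer is (C).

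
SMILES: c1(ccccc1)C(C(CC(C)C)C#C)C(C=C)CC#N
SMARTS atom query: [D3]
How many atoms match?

5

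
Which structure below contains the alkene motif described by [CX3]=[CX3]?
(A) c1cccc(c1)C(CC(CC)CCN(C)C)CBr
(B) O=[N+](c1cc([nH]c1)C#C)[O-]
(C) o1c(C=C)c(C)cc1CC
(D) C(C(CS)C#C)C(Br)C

C

[CX3]=[CX3] describes a non-aromatic C=C double bond between two sp2 carbons (an alkene).
(A) has an ethyl group (-CH2CH3) but its C-C bond is a single bond between CX4 carbons, not CX3=CX3.
(B) has an ethynyl group (-C#CH) but the C-C bond is a triple bond, not a double bond.
(C) contains a vinyl group (-CH=CH2), which satisfies every atom and bond constraint.
(D) has an ethynyl group (-C#CH) but the C-C bond is a triple bond, not a double bond.
So the answer is (C).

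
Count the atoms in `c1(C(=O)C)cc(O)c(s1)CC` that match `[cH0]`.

Check the 11 heavy atoms by environment: 1× s (aromatic, H0) → no; 3× c (aromatic, H0) → match; 1× c (aromatic, H1) → no; 1× C (H0) → no; 1× O (H0) → no; 2× C (H3) → no; 1× O (H1) → no; 1× C (H2) → no.
That gives 3 matching atoms.

3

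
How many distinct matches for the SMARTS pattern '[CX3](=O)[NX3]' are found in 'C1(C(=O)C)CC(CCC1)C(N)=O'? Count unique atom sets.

1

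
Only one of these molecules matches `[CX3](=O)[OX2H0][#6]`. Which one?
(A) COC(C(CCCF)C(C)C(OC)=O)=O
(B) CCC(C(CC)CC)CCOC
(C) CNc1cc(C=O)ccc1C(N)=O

[CX3](=O)[OX2H0][#6] describes a carbonyl carbon bonded to an oxygen that is itself bonded to carbon (no H on that O) (an ester).
(A) contains a methyl-ester group (-C(=O)OCH3), which satisfies every atom and bond constraint.
(B) has a methoxy ether (-OCH3) but the ether oxygen is not adjacent to a C=O carbon.
(C) has a primary amide (-C(=O)NH2) but the carbonyl is bonded to N, not to an O-C linkage.
So the answer is (A).

A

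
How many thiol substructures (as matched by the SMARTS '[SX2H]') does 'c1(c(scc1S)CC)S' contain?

2

[SX2H] is the SMARTS for a thiol: an aliphatic sulfur with two connections, one being H.
The molecule carries 2 separate instances of a thiol (-SH) meeting every constraint; each maps to a distinct set of atoms, giving 2 matches.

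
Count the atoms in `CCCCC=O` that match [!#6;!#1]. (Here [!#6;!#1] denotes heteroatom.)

1

The query [!#6;!#1] means: not carbon and not hydrogen — any heteroatom.
Check the 6 heavy atoms by environment: 5× C → no; 1× O → match.
That gives 1 matching atom.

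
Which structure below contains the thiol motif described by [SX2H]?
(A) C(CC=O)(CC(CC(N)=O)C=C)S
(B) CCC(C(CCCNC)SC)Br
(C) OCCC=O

[SX2H] describes an aliphatic sulfur with two connections, one being H (a thiol).
(A) contains a thiol (-SH), which satisfies every atom and bond constraint.
(B) has a methylthio ether (-SCH3) but the sulfur has H0 (bonded to two carbons), not H1.
(C) has a hydroxyl group (-OH) but it is an -OH, not an -SH.
So the answer is (A).

A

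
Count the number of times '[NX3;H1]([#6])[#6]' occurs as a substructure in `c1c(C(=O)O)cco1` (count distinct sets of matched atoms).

0

[NX3;H1]([#6])[#6] is the SMARTS for a secondary amine: a trivalent nitrogen with one H, bonded to two carbons.
No fragment in the molecule satisfies every constraint, giving 0 matches.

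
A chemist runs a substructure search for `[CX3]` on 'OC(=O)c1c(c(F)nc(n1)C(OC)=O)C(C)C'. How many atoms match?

2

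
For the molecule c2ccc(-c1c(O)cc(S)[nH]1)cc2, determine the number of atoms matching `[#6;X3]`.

10

The query [#6;X3] means: any carbon (aromatic or not) with three total connections.
Check the 13 heavy atoms by environment: 1× n (aromatic, X3) → no; 10× c (aromatic, X3) → match; 1× S (X2) → no; 1× O (X2) → no.
That gives 10 matching atoms.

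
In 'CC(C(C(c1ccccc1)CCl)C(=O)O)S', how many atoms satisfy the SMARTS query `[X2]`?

The query [X2] means: any atom with exactly two total connections (bonds + H).
Check the 16 heavy atoms by environment: 5× C (X4) → no; 1× Cl (X1) → no; 1× C (X3) → no; 1× O (X1) → no; 1× O (X2) → match; 6× c (aromatic, X3) → no; 1× S (X2) → match.
Summing the matching environments: 1 + 1 = 2 matching atoms.

2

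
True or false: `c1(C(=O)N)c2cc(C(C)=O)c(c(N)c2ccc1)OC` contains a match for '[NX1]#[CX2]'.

The pattern [NX1]#[CX2] describes a nitrogen triple-bonded to a two-connected carbon — a nitrile.
The closest candidate here is a primary amide (-C(=O)NH2), but the nitrogen is NX3, not NX1. No other fragment satisfies the full query, so there is no match.

False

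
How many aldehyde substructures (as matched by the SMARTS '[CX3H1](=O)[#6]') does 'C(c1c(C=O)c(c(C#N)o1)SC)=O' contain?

[CX3H1](=O)[#6] is the SMARTS for an aldehyde: an sp2 carbon with one H, double-bonded to O and single-bonded to carbon.
The molecule carries 2 separate instances of an aldehyde (-CHO) meeting every constraint; each maps to a distinct set of atoms, giving 2 matches.

2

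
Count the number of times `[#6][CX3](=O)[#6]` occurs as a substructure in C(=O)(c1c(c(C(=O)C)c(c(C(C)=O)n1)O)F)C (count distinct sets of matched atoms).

[#6][CX3](=O)[#6] is the SMARTS for a ketone: a carbonyl carbon (no H) flanked by two carbons.
The molecule carries 3 separate instances of an acetyl/ketone group (-C(=O)CH3) meeting every constraint; each maps to a distinct set of atoms, giving 3 matches.

3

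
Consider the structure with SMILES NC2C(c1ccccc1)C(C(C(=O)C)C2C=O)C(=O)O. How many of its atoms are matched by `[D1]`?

6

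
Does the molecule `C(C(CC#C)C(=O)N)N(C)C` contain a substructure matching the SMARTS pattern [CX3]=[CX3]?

No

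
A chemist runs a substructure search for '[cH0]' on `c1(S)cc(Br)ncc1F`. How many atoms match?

The query [cH0] means: aromatic carbon with no attached hydrogen (substituted or ring-fusion).
Check the 9 heavy atoms by environment: 1× n (aromatic, H0) → no; 3× c (aromatic, H0) → match; 2× c (aromatic, H1) → no; 1× F (H0) → no; 1× S (H1) → no; 1× Br (H0) → no.
That gives 3 matching atoms.

3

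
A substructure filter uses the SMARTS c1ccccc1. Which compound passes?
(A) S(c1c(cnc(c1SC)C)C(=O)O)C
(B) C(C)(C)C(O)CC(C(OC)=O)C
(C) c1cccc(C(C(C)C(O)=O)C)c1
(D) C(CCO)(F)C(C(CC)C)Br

C

c1ccccc1 describes six aromatic carbons in a ring (a benzene ring).
(A) has a methyl group (-CH3) but no six-membered all-carbon aromatic ring is present.
(B) has a methyl group (-CH3) but no six-membered all-carbon aromatic ring is present.
(C) contains a phenyl ring, which satisfies every atom and bond constraint.
(D) has a methyl group (-CH3) but no six-membered all-carbon aromatic ring is present.
So the answer is (C).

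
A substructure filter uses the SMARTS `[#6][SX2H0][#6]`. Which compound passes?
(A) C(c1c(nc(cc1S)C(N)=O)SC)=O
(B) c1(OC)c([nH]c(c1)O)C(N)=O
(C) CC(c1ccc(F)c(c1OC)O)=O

[#6][SX2H0][#6] describes an aliphatic sulfur bridging two carbons with no H on the sulfur (a thioether).
(A) contains a methylthio ether (-SCH3), which satisfies every atom and bond constraint.
(B) has a methoxy ether (-OCH3) but the bridging atom is O, not S.
(C) has a methoxy ether (-OCH3) but the bridging atom is O, not S.
So the answer is (A).

A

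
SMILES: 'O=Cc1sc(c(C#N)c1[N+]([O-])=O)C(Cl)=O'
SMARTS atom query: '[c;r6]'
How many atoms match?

The query [c;r6] means: aromatic carbon that belongs to a six-membered ring.
Check the 15 heavy atoms by environment: 1× s (aromatic, in 5-ring) → no; 4× c (aromatic, in 5-ring) → no; 1× N (charge +1, acyclic) → no; 1× O (charge -1, acyclic) → no; 3× O (acyclic) → no; 3× C (acyclic) → no; 1× N (acyclic) → no; 1× Cl (acyclic) → no.
No environment satisfies the query, so 0 matching atoms.

0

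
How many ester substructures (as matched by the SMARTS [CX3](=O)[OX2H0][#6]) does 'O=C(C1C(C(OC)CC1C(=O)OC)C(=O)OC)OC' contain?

3

[CX3](=O)[OX2H0][#6] is the SMARTS for an ester: a carbonyl carbon bonded to an oxygen that is itself bonded to carbon (no H on that O).
The molecule carries 3 separate instances of a methyl-ester group (-C(=O)OCH3) meeting every constraint; each maps to a distinct set of atoms, giving 3 matches.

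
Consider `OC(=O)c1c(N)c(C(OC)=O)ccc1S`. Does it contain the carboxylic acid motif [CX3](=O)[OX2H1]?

The pattern [CX3](=O)[OX2H1] describes an sp2 carbon double-bonded to O and single-bonded to an -OH oxygen — a carboxylic acid.
The molecule carries a carboxylic acid group (-C(=O)OH), whose atoms satisfy every constraint of the query, so the pattern matches.

Yes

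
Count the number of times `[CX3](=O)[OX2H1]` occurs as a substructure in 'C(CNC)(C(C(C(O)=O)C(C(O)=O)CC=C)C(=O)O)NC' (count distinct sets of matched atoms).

3

[CX3](=O)[OX2H1] is the SMARTS for a carboxylic acid: an sp2 carbon double-bonded to O and single-bonded to an -OH oxygen.
The molecule carries 3 separate instances of a carboxylic acid group (-C(=O)OH) meeting every constraint; each maps to a distinct set of atoms, giving 3 matches.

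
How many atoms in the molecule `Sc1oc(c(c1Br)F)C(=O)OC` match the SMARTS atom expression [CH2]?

0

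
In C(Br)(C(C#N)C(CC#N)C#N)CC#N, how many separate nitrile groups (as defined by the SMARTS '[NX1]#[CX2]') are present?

[NX1]#[CX2] is the SMARTS for a nitrile: a nitrogen triple-bonded to a two-connected carbon.
The molecule carries 4 separate instances of a nitrile (-C#N) meeting every constraint; each maps to a distinct set of atoms, giving 4 matches.

4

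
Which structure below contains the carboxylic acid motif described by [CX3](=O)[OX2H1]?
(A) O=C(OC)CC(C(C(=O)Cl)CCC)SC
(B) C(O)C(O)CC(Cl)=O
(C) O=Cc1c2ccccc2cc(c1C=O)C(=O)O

C

[CX3](=O)[OX2H1] describes an sp2 carbon double-bonded to O and single-bonded to an -OH oxygen (a carboxylic acid).
(A) has a methyl-ester group (-C(=O)OCH3) but the singly-bonded O has no H (OX2H0, not OX2H1).
(B) has an acyl chloride (-C(=O)Cl) but the carbonyl is bonded to Cl, not to an -OH oxygen.
(C) contains a carboxylic acid group (-C(=O)OH), which satisfies every atom and bond constraint.
So the answer is (C).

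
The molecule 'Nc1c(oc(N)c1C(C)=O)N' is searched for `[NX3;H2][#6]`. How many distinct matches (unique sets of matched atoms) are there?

3

[NX3;H2][#6] is the SMARTS for a primary amine: a trivalent nitrogen with two H attached to carbon.
The molecule carries 3 separate instances of a primary amino group (-NH2) meeting every constraint; each maps to a distinct set of atoms, giving 3 matches.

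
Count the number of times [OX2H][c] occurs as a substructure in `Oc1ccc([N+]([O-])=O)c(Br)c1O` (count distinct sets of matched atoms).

[OX2H][c] is the SMARTS for a phenol: a hydroxyl oxygen attached to an aromatic carbon.
The molecule carries 2 separate instances of a hydroxyl group (-OH) meeting every constraint; each maps to a distinct set of atoms, giving 2 matches.

2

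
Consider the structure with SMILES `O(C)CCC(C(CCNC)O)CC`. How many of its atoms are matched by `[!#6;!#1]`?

The query [!#6;!#1] means: not carbon and not hydrogen — any heteroatom.
Check the 13 heavy atoms by environment: 10× C → no; 2× O → match; 1× N → match.
Summing the matching environments: 2 + 1 = 3 matching atoms.

3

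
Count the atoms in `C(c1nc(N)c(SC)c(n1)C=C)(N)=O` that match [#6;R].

4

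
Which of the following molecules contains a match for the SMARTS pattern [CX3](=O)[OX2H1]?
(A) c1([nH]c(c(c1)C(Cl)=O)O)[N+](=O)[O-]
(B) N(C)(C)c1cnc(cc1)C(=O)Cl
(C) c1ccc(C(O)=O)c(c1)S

C

[CX3](=O)[OX2H1] describes an sp2 carbon double-bonded to O and single-bonded to an -OH oxygen (a carboxylic acid).
(A) has an acyl chloride (-C(=O)Cl) but the carbonyl is bonded to Cl, not to an -OH oxygen.
(B) has an acyl chloride (-C(=O)Cl) but the carbonyl is bonded to Cl, not to an -OH oxygen.
(C) contains a carboxylic acid group (-C(=O)OH), which satisfies every atom and bond constraint.
So the answer is (C).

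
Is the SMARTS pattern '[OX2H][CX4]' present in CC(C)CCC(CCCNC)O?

Yes

The pattern [OX2H][CX4] describes a hydroxyl oxygen bound to an sp3 (X4) carbon — an aliphatic alcohol.
The molecule carries a hydroxyl group (-OH), whose atoms satisfy every constraint of the query, so the pattern matches.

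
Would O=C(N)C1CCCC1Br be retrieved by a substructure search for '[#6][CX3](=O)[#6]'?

No

The pattern [#6][CX3](=O)[#6] describes a carbonyl carbon (no H) flanked by two carbons — a ketone.
The closest candidate here is a primary amide (-C(=O)NH2), but one neighbour of the carbonyl carbon is N, not C. No other fragment satisfies the full query, so there is no match.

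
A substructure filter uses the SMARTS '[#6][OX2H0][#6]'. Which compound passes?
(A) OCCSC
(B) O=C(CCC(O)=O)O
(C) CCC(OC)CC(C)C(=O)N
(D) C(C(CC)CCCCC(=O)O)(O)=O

C

[#6][OX2H0][#6] describes an aliphatic oxygen bridging two carbons with no H on the oxygen (an ether).
(A) has a hydroxyl group (-OH) but the oxygen has H1, not H0 bridging two carbons.
(B) has a carboxylic acid group (-C(=O)OH) but the -OH oxygen has H1; the =O is OX1, not OX2.
(C) contains a methoxy ether (-OCH3), which satisfies every atom and bond constraint.
(D) has a carboxylic acid group (-C(=O)OH) but the -OH oxygen has H1; the =O is OX1, not OX2.
So the answer is (C).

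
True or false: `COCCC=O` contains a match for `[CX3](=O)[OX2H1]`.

The pattern [CX3](=O)[OX2H1] describes an sp2 carbon double-bonded to O and single-bonded to an -OH oxygen — a carboxylic acid.
The closest candidate here is an aldehyde (-CHO), but there is no singly-bonded oxygen on the carbonyl carbon. No other fragment satisfies the full query, so there is no match.

False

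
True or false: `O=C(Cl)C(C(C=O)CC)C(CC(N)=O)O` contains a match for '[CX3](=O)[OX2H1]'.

False

The pattern [CX3](=O)[OX2H1] describes an sp2 carbon double-bonded to O and single-bonded to an -OH oxygen — a carboxylic acid.
The closest candidate here is an acyl chloride (-C(=O)Cl), but the carbonyl is bonded to Cl, not to an -OH oxygen. No other fragment satisfies the full query, so there is no match.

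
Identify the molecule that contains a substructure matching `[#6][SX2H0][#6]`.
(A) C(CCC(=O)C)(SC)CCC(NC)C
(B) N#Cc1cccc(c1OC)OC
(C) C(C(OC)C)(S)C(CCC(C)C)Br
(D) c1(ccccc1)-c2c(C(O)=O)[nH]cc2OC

A

[#6][SX2H0][#6] describes an aliphatic sulfur bridging two carbons with no H on the sulfur (a thioether).
(A) contains a methylthio ether (-SCH3), which satisfies every atom and bond constraint.
(B) has a methoxy ether (-OCH3) but the bridging atom is O, not S.
(C) has a thiol (-SH) but the sulfur has H1, not H0 bridging two carbons.
(D) has a methoxy ether (-OCH3) but the bridging atom is O, not S.
So the answer is (A).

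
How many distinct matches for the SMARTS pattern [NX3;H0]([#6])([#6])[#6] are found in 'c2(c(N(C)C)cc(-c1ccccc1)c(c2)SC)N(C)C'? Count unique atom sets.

[NX3;H0]([#6])([#6])[#6] is the SMARTS for a tertiary amine: a trivalent nitrogen with no H, bonded to three carbons.
The molecule carries 2 separate instances of a dimethylamino group (-N(CH3)2) meeting every constraint; each maps to a distinct set of atoms, giving 2 matches.

2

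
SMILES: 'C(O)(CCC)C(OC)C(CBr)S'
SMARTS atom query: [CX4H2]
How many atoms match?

3

The query [CX4H2] means: sp3 carbon (X4) with exactly two hydrogens.
Check the 12 heavy atoms by environment: 3× C (H2, X4) → match; 3× C (H1, X4) → no; 1× O (H1, X2) → no; 1× O (H0, X2) → no; 2× C (H3, X4) → no; 1× Br (H0, X1) → no; 1× S (H1, X2) → no.
That gives 3 matching atoms.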